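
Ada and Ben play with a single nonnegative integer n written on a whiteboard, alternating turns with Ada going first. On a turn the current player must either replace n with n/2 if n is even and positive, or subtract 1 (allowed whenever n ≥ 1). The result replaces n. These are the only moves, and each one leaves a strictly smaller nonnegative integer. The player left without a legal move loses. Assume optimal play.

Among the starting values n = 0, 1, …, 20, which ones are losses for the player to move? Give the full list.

0, 2, 5, 7, 9, 11, 13, 15, 17, 19

Classify positions by backward induction: terminal positions (no move available) are L. From any other position, the mover wins iff some move reaches an L.
n=0: no move → L
n=1: W (go to 0, an L position)
n=2: L (sole option 1(W) is W)
n=3: W (go to 2, an L position)
n=4: W (go to 2, an L position)
n=5: L (sole option 4(W) is W)
n=6: W (go to 5, an L position)
n=7: L (sole option 6(W) is W)
n=8: W (go to 7, an L position)
n=9: L (sole option 8(W) is W)
n=10: W (go to 5, an L position)
n=11: L (sole option 10(W) is W)
n=12: W (go to 11, an L position)
n=13: L (sole option 12(W) is W)
n=14: W (go to 7, an L position)
n=15: L (sole option 14(W) is W)
n=16: W (go to 15, an L position)
n=17: L (sole option 16(W) is W)
n=18: W (go to 9, an L position)
n=19: L (sole option 18(W) is W)
n=20: W (go to 19, an L position)
Reading off the rows marked L gives the requested list; there are 10 such values of n.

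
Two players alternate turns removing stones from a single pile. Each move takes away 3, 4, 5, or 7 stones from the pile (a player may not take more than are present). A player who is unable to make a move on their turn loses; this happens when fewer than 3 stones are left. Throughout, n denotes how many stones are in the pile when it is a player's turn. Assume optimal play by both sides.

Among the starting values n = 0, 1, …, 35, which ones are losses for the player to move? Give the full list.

0, 1, 2, 10, 11, 12, 20, 21, 22, 30, 31, 32

Classify positions by backward induction: terminal positions (no move available) are L. From any other position, the mover wins iff some move reaches an L.
n=0: no move → L
n=1: no move → L
n=2: no move → L
n=3: reaches L-position 0 → W
n=4: reaches L-position 1 → W
n=5: reaches L-position 2 → W
n=6: reaches L-position 2 → W
n=7: reaches L-position 2 → W
n=8: reaches L-position 1 → W
n=9: reaches L-position 2 → W
n=10: only reaches 7(W), 6(W), 5(W), 3(W), all W → L
n=11: only reaches 8(W), 7(W), 6(W), 4(W), all W → L
n=12: only reaches 9(W), 8(W), 7(W), 5(W), all W → L
n=13: reaches L-position 10 → W
n=14: reaches L-position 11 → W
n=15: reaches L-position 12 → W
n=16: reaches L-position 12 → W
n=17: reaches L-position 12 → W
n=18: reaches L-position 11 → W
n=19: reaches L-position 12 → W
n=20: only reaches 17(W), 16(W), 15(W), 13(W), all W → L
n=21: only reaches 18(W), 17(W), 16(W), 14(W), all W → L
n=22: only reaches 19(W), 18(W), 17(W), 15(W), all W → L
n=23: reaches L-position 20 → W
n=24: reaches L-position 21 → W
n=25: reaches L-position 22 → W
n=26: reaches L-position 22 → W
n=27: reaches L-position 22 → W
n=28: reaches L-position 21 → W
n=29: reaches L-position 22 → W
n=30: only reaches 27(W), 26(W), 25(W), 23(W), all W → L
n=31: only reaches 28(W), 27(W), 26(W), 24(W), all W → L
n=32: only reaches 29(W), 28(W), 27(W), 25(W), all W → L
n=33: reaches L-position 30 → W
n=34: reaches L-position 31 → W
n=35: reaches L-position 32 → W
The losing starting values of n are exactly the entries labelled L in this table (12 of them).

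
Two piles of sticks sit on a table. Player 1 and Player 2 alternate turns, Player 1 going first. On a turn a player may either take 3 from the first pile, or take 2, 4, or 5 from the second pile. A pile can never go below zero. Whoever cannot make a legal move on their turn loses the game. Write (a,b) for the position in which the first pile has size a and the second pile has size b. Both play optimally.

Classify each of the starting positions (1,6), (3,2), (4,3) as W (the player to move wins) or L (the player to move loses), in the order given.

Positions with no move are L. A position that does have a move is losing for the player to move precisely when every available move leads to a winning position for the opponent. Fill in the labels:
No move ever increases a pile, so every position that can arise here has a ≤ 4 and b ≤ 6; it is enough to label the cells with 0 ≤ a ≤ 4 and 0 ≤ b ≤ 6.
Every move lowers a or b (never raises either), so fill the grid row by row in increasing a, and left to right within a row: each cell's successors are then already labelled.
      b=0  b=1  b=2  b=3  b=4  b=5  b=6
a=0:    L    L    W    W    W    W    W
a=1:    L    L    W    W    W    W    W
a=2:    L    L    W    W    W    W    W
a=3:    W    W    L    L    W    W    W
a=4:    W    W    L    L    W    W    W
Cells with no legal move (terminal, hence L): (0,0), (0,1), (1,0), (1,1), (2,0), (2,1).
The remaining L cells, each justified by listing all of its moves:
(3,2): moves to (0,2)(W), (3,0)(W); every one is W ⇒ L
(3,3): moves to (0,3)(W), (3,1)(W); every one is W ⇒ L
(4,2): moves to (1,2)(W), (4,0)(W); every one is W ⇒ L
(4,3): moves to (1,3)(W), (4,1)(W); every one is W ⇒ L
Every other cell has at least one move into one of the L cells above, so it is W.
(1,6): the move to (1,1) reaches an L cell, so W
(3,2): one of the L cells justified above, so L
(4,3): one of the L cells justified above, so L

(1,6): W, (3,2): L, (4,3): L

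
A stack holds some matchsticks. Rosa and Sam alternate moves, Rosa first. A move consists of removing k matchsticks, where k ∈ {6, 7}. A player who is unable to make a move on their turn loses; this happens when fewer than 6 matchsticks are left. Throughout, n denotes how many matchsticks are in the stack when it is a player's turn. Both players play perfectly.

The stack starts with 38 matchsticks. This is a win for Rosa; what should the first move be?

Remove 7, leaving 31.

Work bottom-up. With no move the player to move loses. Otherwise the position is W if at least one move leads to an L position for the opponent, and L if every move leads to a W.
n=0: no move → L
n=1: no move → L
n=2: no move → L
n=3: no move → L
n=4: no move → L
n=5: no move → L
n=6: →0(L), so W
n=7: →1(L), so W
n=8: →2(L), so W
n=9: →3(L), so W
n=10: →4(L), so W
n=11: →5(L), so W
n=12: →5(L), so W
n=13: →7(W), 6(W) — all W, so L
n=14: →8(W), 7(W) — all W, so L
n=15: →9(W), 8(W) — all W, so L
n=16: →10(W), 9(W) — all W, so L
n=17: →11(W), 10(W) — all W, so L
n=18: →12(W), 11(W) — all W, so L
n=19: →13(L), so W
n=20: →14(L), so W
n=21: →15(L), so W
n=22: →16(L), so W
n=23: →17(L), so W
n=24: →18(L), so W
n=25: →18(L), so W
n=26: →20(W), 19(W) — all W, so L
n=27: →21(W), 20(W) — all W, so L
n=28: →22(W), 21(W) — all W, so L
n=29: →23(W), 22(W) — all W, so L
n=30: →24(W), 23(W) — all W, so L
n=31: →25(W), 24(W) — all W, so L
n=32: →26(L), so W
n=33: →27(L), so W
n=34: →28(L), so W
n=35: →29(L), so W
n=36: →30(L), so W
n=37: →31(L), so W
n=38: →31(L), so W
From 38, the L positions reachable in one move are: 31.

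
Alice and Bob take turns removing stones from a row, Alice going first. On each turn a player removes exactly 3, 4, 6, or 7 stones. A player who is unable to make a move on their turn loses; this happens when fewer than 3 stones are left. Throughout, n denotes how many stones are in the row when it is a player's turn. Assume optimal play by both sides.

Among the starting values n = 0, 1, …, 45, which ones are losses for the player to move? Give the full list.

Work bottom-up. With no move the player to move loses. Otherwise the position is W if at least one move leads to an L position for the opponent, and L if every move leads to a W.
n=0: no move → L
n=1: no move → L
n=2: no move → L
n=3: reaches L-position 0 → W
n=4: reaches L-position 1 → W
n=5: reaches L-position 2 → W
n=6: reaches L-position 2 → W
n=7: reaches L-position 1 → W
n=8: reaches L-position 2 → W
n=9: reaches L-position 2 → W
n=10: only reaches 7(W), 6(W), 4(W), 3(W), all W → L
n=11: only reaches 8(W), 7(W), 5(W), 4(W), all W → L
n=12: only reaches 9(W), 8(W), 6(W), 5(W), all W → L
n=13: reaches L-position 10 → W
n=14: reaches L-position 11 → W
n=15: reaches L-position 12 → W
n=16: reaches L-position 12 → W
n=17: reaches L-position 11 → W
n=18: reaches L-position 12 → W
n=19: reaches L-position 12 → W
n=20: only reaches 17(W), 16(W), 14(W), 13(W), all W → L
n=21: only reaches 18(W), 17(W), 15(W), 14(W), all W → L
n=22: only reaches 19(W), 18(W), 16(W), 15(W), all W → L
n=23: reaches L-position 20 → W
n=24: reaches L-position 21 → W
n=25: reaches L-position 22 → W
n=26: reaches L-position 22 → W
n=27: reaches L-position 21 → W
n=28: reaches L-position 22 → W
n=29: reaches L-position 22 → W
n=30: only reaches 27(W), 26(W), 24(W), 23(W), all W → L
n=31: only reaches 28(W), 27(W), 25(W), 24(W), all W → L
n=32: only reaches 29(W), 28(W), 26(W), 25(W), all W → L
n=33: reaches L-position 30 → W
n=34: reaches L-position 31 → W
n=35: reaches L-position 32 → W
n=36: reaches L-position 32 → W
n=37: reaches L-position 31 → W
n=38: reaches L-position 32 → W
n=39: reaches L-position 32 → W
n=40: only reaches 37(W), 36(W), 34(W), 33(W), all W → L
n=41: only reaches 38(W), 37(W), 35(W), 34(W), all W → L
n=42: only reaches 39(W), 38(W), 36(W), 35(W), all W → L
n=43: reaches L-position 40 → W
n=44: reaches L-position 41 → W
n=45: reaches L-position 42 → W
The losing starting values of n are exactly the entries labelled L in this table (15 of them).

0, 1, 2, 10, 11, 12, 20, 21, 22, 30, 31, 32, 40, 41, 42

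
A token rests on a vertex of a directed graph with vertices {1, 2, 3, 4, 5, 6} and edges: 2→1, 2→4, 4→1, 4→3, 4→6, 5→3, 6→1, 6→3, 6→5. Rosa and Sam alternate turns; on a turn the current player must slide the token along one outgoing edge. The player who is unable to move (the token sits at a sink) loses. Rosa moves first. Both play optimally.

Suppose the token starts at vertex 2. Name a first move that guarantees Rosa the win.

Use the standard recursion: the mover loses at a terminal position; elsewhere, the mover wins exactly when some move hands the opponent an L position.
Every edge goes from a vertex to one that appears earlier in the order 1, 3, 5, 6, 4, 2, so processing vertices in that order labels each vertex after all of its successors.
1: no outgoing edge → L
3: no outgoing edge → L
5: →3(L), so W
6: →3(L), so W
4: →3(L), so W
2: →1(L), so W
From 2, the L positions reachable in one move are: 1.

Move to 1.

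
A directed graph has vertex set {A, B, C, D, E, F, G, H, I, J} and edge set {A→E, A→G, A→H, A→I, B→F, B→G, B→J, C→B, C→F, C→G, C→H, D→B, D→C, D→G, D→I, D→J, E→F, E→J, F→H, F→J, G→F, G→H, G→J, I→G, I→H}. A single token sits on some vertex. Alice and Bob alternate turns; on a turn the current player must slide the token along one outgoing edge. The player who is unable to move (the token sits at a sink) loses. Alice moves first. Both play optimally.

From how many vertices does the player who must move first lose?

Compute win/loss labels from the base case upward. A position with no move is L. Any other position is W if it can reach an L in one move, else L.
Every edge goes from a vertex to one that appears earlier in the order J, H, F, G, B, C, E, I, D, A, so processing vertices in that order labels each vertex after all of its successors.
J: no outgoing edge → L
H: no outgoing edge → L
F: reaches L-position H → W
G: reaches L-position H → W
B: reaches L-position J → W
C: reaches L-position H → W
E: reaches L-position J → W
I: reaches L-position H → W
D: reaches L-position J → W
A: reaches L-position H → W
The L vertices are H, J; that is 2 in all.

2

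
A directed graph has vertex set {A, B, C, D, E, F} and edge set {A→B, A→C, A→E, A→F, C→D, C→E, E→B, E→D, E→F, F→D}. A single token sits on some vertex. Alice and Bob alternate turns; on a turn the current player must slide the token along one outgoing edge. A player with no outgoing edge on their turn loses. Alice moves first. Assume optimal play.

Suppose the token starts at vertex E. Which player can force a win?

Alice wins.

Positions with no move are L. A position that does have a move is losing for the player to move precisely when every available move leads to a winning position for the opponent. Fill in the labels:
Every edge goes from a vertex to one that appears earlier in the order B, D, F, E, C, A, so processing vertices in that order labels each vertex after all of its successors.
B: no outgoing edge → L
D: no outgoing edge → L
F: →D(L), so W
E: →D(L), so W
C: →D(L), so W
A: →B(L), so W
The starting position E is W: Alice should move to D, handing over an L position.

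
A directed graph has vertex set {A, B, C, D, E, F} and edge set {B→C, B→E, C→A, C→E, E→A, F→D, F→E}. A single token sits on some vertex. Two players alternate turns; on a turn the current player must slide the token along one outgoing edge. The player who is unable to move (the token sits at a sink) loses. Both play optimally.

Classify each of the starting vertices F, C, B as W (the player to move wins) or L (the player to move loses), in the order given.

F: W, C: W, B: L

Classify positions by backward induction: terminal positions (no move available) are L. From any other position, the mover wins iff some move reaches an L.
Every edge goes from a vertex to one that appears earlier in the order A, D, E, F, C, B, so processing vertices in that order labels each vertex after all of its successors.
A: no outgoing edge → L
D: no outgoing edge → L
E: →A(L), so W
F: →D(L), so W
C: →A(L), so W
B: →C(W), E(W) — all W, so L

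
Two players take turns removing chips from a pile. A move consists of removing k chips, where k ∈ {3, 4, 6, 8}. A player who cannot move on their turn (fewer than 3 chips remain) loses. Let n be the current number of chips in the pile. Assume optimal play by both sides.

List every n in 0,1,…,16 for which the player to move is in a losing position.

Build the W/L table. Terminal = L. A non-terminal position is W if it has a move to some L; otherwise it is L.
n=0: no move → L
n=1: no move → L
n=2: no move → L
n=3: →0(L), so W
n=4: →1(L), so W
n=5: →2(L), so W
n=6: →2(L), so W
n=7: →1(L), so W
n=8: →2(L), so W
n=9: →1(L), so W
n=10: →2(L), so W
n=11: →8(W), 7(W), 5(W), 3(W) — all W, so L
n=12: →9(W), 8(W), 6(W), 4(W) — all W, so L
n=13: →10(W), 9(W), 7(W), 5(W) — all W, so L
n=14: →11(L), so W
n=15: →12(L), so W
n=16: →13(L), so W
The losing starting values of n are exactly the entries labelled L in this table (6 of them).

0, 1, 2, 11, 12, 13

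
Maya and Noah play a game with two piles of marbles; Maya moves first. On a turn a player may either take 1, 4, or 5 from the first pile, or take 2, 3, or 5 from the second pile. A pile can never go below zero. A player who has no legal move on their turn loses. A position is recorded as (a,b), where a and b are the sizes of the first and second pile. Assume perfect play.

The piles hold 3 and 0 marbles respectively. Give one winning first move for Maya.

Work bottom-up. With no move the player to move loses. Otherwise the position is W if at least one move leads to an L position for the opponent, and L if every move leads to a W.
No move ever increases a pile, so every position that can arise here has a ≤ 3 and b ≤ 0; it is enough to label the cells with 0 ≤ a ≤ 3 and 0 ≤ b ≤ 0.
Every move lowers a or b (never raises either), so fill the grid row by row in increasing a, and left to right within a row: each cell's successors are then already labelled.
      b=0
a=0:    L
a=1:    W
a=2:    L
a=3:    W
Cells with no legal move (terminal, hence L): (0,0).
The remaining L cells, each justified by listing all of its moves:
(2,0): the only move is to (1,0)(W), a W ⇒ L
Every other cell has at least one move into one of the L cells above, so it is W.
From (3,0), the L positions reachable in one move are: (2,0).

Move to (2,0).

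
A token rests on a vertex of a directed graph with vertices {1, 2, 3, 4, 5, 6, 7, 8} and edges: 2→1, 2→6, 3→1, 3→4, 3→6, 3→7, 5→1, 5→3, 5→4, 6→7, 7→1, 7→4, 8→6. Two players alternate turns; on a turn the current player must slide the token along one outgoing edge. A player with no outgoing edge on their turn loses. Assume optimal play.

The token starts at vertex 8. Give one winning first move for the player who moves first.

Label each position W (a win for the player to move) or L (a loss). A position with no legal move is L; any other position is W exactly when some move reaches an L, and L when every move reaches a W.
Every edge goes from a vertex to one that appears earlier in the order 4, 1, 7, 6, 8, 3, 2, 5, so processing vertices in that order labels each vertex after all of its successors.
4: no outgoing edge → L
1: no outgoing edge → L
7: →1(L), so W
6: →7(W) only, which is W, so L
8: →6(L), so W
3: →6(L), so W
2: →6(L), so W
5: →1(L), so W
From 8, the L positions reachable in one move are: 6.

Move to 6.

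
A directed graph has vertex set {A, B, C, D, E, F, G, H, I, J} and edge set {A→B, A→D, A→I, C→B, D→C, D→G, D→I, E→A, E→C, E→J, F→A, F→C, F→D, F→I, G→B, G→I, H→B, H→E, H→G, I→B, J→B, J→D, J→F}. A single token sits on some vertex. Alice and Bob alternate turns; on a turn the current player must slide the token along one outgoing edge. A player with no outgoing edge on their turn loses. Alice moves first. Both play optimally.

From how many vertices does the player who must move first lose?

Label each position W (a win for the player to move) or L (a loss). A position with no legal move is L; any other position is W exactly when some move reaches an L, and L when every move reaches a W.
Every edge goes from a vertex to one that appears earlier in the order B, I, G, C, D, A, F, J, E, H, so processing vertices in that order labels each vertex after all of its successors.
B: no outgoing edge → L
I: W (go to B, an L position)
G: W (go to B, an L position)
C: W (go to B, an L position)
D: L (options C(W), G(W), I(W) are all W)
A: W (go to D, an L position)
F: W (go to D, an L position)
J: W (go to D, an L position)
E: L (options J(W), A(W), C(W) are all W)
H: W (go to E, an L position)
The L vertices are B, D, E; that is 3 in all.

3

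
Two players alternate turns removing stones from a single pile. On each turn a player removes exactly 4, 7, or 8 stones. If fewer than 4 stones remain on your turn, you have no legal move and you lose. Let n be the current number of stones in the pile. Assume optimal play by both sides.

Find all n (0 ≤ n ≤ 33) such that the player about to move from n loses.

0, 1, 2, 3, 12, 13, 14, 15, 24, 25, 26, 27

Use the standard recursion: the mover loses at a terminal position; elsewhere, the mover wins exactly when some move hands the opponent an L position.
n=0: no move → L
n=1: no move → L
n=2: no move → L
n=3: no move → L
n=4: can move to 0, which is L ⇒ W
n=5: can move to 1, which is L ⇒ W
n=6: can move to 2, which is L ⇒ W
n=7: can move to 3, which is L ⇒ W
n=8: can move to 1, which is L ⇒ W
n=9: can move to 2, which is L ⇒ W
n=10: can move to 3, which is L ⇒ W
n=11: can move to 3, which is L ⇒ W
n=12: moves to 8(W), 5(W), 4(W); every one is W ⇒ L
n=13: moves to 9(W), 6(W), 5(W); every one is W ⇒ L
n=14: moves to 10(W), 7(W), 6(W); every one is W ⇒ L
n=15: moves to 11(W), 8(W), 7(W); every one is W ⇒ L
n=16: can move to 12, which is L ⇒ W
n=17: can move to 13, which is L ⇒ W
n=18: can move to 14, which is L ⇒ W
n=19: can move to 15, which is L ⇒ W
n=20: can move to 13, which is L ⇒ W
n=21: can move to 14, which is L ⇒ W
n=22: can move to 15, which is L ⇒ W
n=23: can move to 15, which is L ⇒ W
n=24: moves to 20(W), 17(W), 16(W); every one is W ⇒ L
n=25: moves to 21(W), 18(W), 17(W); every one is W ⇒ L
n=26: moves to 22(W), 19(W), 18(W); every one is W ⇒ L
n=27: moves to 23(W), 20(W), 19(W); every one is W ⇒ L
n=28: can move to 24, which is L ⇒ W
n=29: can move to 25, which is L ⇒ W
n=30: can move to 26, which is L ⇒ W
n=31: can move to 27, which is L ⇒ W
n=32: can move to 25, which is L ⇒ W
n=33: can move to 26, which is L ⇒ W
The losing starting values of n are exactly the entries labelled L in this table (12 of them).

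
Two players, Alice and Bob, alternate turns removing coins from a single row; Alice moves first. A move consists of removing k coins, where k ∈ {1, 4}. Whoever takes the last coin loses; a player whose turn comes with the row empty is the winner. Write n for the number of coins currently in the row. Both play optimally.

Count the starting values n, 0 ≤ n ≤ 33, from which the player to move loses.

Positions with no move are W. A position that does have a move is losing for the player to move precisely when every available move leads to a winning position for the opponent. Fill in the labels:
n=0: no move; the opponent has just taken the last coin and therefore loses → W
n=1: →0(W) only, which is W, so L
n=2: →1(L), so W
n=3: →2(W) only, which is W, so L
n=4: →3(L), so W
n=5: →1(L), so W
n=6: →5(W), 2(W) — all W, so L
n=7: →6(L), so W
n=8: →7(W), 4(W) — all W, so L
n=9: →8(L), so W
n=10: →6(L), so W
n=11: →10(W), 7(W) — all W, so L
n=12: →11(L), so W
n=13: →12(W), 9(W) — all W, so L
n=14: →13(L), so W
n=15: →11(L), so W
n=16: →15(W), 12(W) — all W, so L
n=17: →16(L), so W
n=18: →17(W), 14(W) — all W, so L
n=19: →18(L), so W
n=20: →16(L), so W
n=21: →20(W), 17(W) — all W, so L
n=22: →21(L), so W
n=23: →22(W), 19(W) — all W, so L
n=24: →23(L), so W
n=25: →21(L), so W
n=26: →25(W), 22(W) — all W, so L
n=27: →26(L), so W
n=28: →27(W), 24(W) — all W, so L
n=29: →28(L), so W
n=30: →26(L), so W
n=31: →30(W), 27(W) — all W, so L
n=32: →31(L), so W
n=33: →32(W), 29(W) — all W, so L
L entries with 0 ≤ n ≤ 33: n = 1, 3, 6, 8, 11, 13, 16, 18, 21, 23, 26, 28, 31, 33; that makes 14.

14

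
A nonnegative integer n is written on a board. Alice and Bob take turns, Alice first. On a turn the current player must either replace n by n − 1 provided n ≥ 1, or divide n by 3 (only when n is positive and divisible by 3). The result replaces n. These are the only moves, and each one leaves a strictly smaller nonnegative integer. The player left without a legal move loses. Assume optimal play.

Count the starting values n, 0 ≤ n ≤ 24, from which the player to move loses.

12

Use the standard recursion: the mover loses at a terminal position; elsewhere, the mover wins exactly when some move hands the opponent an L position.
n=0: no move → L
n=1: can move to 0, which is L ⇒ W
n=2: the only move is to 1(W), a W ⇒ L
n=3: can move to 2, which is L ⇒ W
n=4: the only move is to 3(W), a W ⇒ L
n=5: can move to 4, which is L ⇒ W
n=6: can move to 2, which is L ⇒ W
n=7: the only move is to 6(W), a W ⇒ L
n=8: can move to 7, which is L ⇒ W
n=9: moves to 3(W), 8(W); every one is W ⇒ L
n=10: can move to 9, which is L ⇒ W
n=11: the only move is to 10(W), a W ⇒ L
n=12: can move to 4, which is L ⇒ W
n=13: the only move is to 12(W), a W ⇒ L
n=14: can move to 13, which is L ⇒ W
n=15: moves to 5(W), 14(W); every one is W ⇒ L
n=16: can move to 15, which is L ⇒ W
n=17: the only move is to 16(W), a W ⇒ L
n=18: can move to 17, which is L ⇒ W
n=19: the only move is to 18(W), a W ⇒ L
n=20: can move to 19, which is L ⇒ W
n=21: can move to 7, which is L ⇒ W
n=22: the only move is to 21(W), a W ⇒ L
n=23: can move to 22, which is L ⇒ W
n=24: moves to 8(W), 23(W); every one is W ⇒ L
L entries with 0 ≤ n ≤ 24: n = 0, 2, 4, 7, 9, 11, 13, 15, 17, 19, 22, 24; that makes 12.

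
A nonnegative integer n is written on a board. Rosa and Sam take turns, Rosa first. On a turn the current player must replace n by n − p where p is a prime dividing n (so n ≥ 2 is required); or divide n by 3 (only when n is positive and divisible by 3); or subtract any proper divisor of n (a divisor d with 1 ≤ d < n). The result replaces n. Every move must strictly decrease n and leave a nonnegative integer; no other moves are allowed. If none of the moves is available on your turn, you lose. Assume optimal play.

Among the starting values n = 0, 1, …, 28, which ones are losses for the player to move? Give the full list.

0, 1, 4, 9, 14, 20, 26

Classify positions by backward induction: terminal positions (no move available) are L. From any other position, the mover wins iff some move reaches an L.
n=0: no move → L
n=1: no move → L
n=2: reaches L-position 0 → W
n=3: reaches L-position 0 → W
n=4: only reaches 2(W), 3(W), all W → L
n=5: reaches L-position 0 → W
n=6: reaches L-position 4 → W
n=7: reaches L-position 0 → W
n=8: reaches L-position 4 → W
n=9: only reaches 3(W), 6(W), 8(W), all W → L
n=10: reaches L-position 9 → W
n=11: reaches L-position 0 → W
n=12: reaches L-position 4 → W
n=13: reaches L-position 0 → W
n=14: only reaches 7(W), 12(W), 13(W), all W → L
n=15: reaches L-position 14 → W
n=16: reaches L-position 14 → W
n=17: reaches L-position 0 → W
n=18: reaches L-position 9 → W
n=19: reaches L-position 0 → W
n=20: only reaches 10(W), 15(W), 16(W), 18(W), 19(W), all W → L
n=21: reaches L-position 14 → W
n=22: reaches L-position 20 → W
n=23: reaches L-position 0 → W
n=24: reaches L-position 20 → W
n=25: reaches L-position 20 → W
n=26: only reaches 13(W), 24(W), 25(W), all W → L
n=27: reaches L-position 9 → W
n=28: reaches L-position 14 → W
Reading off the rows marked L gives the requested list; there are 7 such values of n.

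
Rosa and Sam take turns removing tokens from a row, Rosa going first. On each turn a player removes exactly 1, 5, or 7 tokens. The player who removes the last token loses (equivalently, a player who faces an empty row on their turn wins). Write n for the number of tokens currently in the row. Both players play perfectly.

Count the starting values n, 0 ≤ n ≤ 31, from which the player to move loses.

Work bottom-up. With no move the player to move wins. Otherwise the position is W if at least one move leads to an L position for the opponent, and L if every move leads to a W.
n=0: no move; the opponent has just taken the last token and therefore loses → W
n=1: L (sole option 0(W) is W)
n=2: W (go to 1, an L position)
n=3: L (sole option 2(W) is W)
n=4: W (go to 3, an L position)
n=5: L (options 4(W), 0(W) are all W)
n=6: W (go to 5, an L position)
n=7: L (options 6(W), 2(W), 0(W) are all W)
n=8: W (go to 7, an L position)
n=9: L (options 8(W), 4(W), 2(W) are all W)
n=10: W (go to 9, an L position)
n=11: L (options 10(W), 6(W), 4(W) are all W)
n=12: W (go to 11, an L position)
n=13: L (options 12(W), 8(W), 6(W) are all W)
n=14: W (go to 13, an L position)
n=15: L (options 14(W), 10(W), 8(W) are all W)
n=16: W (go to 15, an L position)
n=17: L (options 16(W), 12(W), 10(W) are all W)
n=18: W (go to 17, an L position)
n=19: L (options 18(W), 14(W), 12(W) are all W)
n=20: W (go to 19, an L position)
n=21: L (options 20(W), 16(W), 14(W) are all W)
n=22: W (go to 21, an L position)
n=23: L (options 22(W), 18(W), 16(W) are all W)
n=24: W (go to 23, an L position)
n=25: L (options 24(W), 20(W), 18(W) are all W)
n=26: W (go to 25, an L position)
n=27: L (options 26(W), 22(W), 20(W) are all W)
n=28: W (go to 27, an L position)
n=29: L (options 28(W), 24(W), 22(W) are all W)
n=30: W (go to 29, an L position)
n=31: L (options 30(W), 26(W), 24(W) are all W)
L entries with 0 ≤ n ≤ 31: n = 1, 3, 5, 7, 9, 11, 13, 15, 17, 19, 21, 23, 25, 27, 29, 31; that makes 16.

16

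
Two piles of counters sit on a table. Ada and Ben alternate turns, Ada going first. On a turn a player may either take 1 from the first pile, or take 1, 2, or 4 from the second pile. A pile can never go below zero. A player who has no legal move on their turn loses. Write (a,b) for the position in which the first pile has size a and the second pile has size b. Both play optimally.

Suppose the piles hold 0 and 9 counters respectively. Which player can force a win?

Ben wins.

Positions with no move are L. A position that does have a move is losing for the player to move precisely when every available move leads to a winning position for the opponent. Fill in the labels:
No move ever increases a pile, so every position that can arise here has a ≤ 0 and b ≤ 9; it is enough to label the cells with 0 ≤ a ≤ 0 and 0 ≤ b ≤ 9.
Every move lowers a or b (never raises either), so fill the grid row by row in increasing a, and left to right within a row: each cell's successors are then already labelled.
      b=0  b=1  b=2  b=3  b=4  b=5  b=6  b=7  b=8  b=9
a=0:    L    W    W    L    W    W    L    W    W    L
Cells with no legal move (terminal, hence L): (0,0).
The remaining L cells, each justified by listing all of its moves:
(0,3): moves to (0,2)(W), (0,1)(W); every one is W ⇒ L
(0,6): moves to (0,5)(W), (0,4)(W), (0,2)(W); every one is W ⇒ L
(0,9): moves to (0,8)(W), (0,7)(W), (0,5)(W); every one is W ⇒ L
Every other cell has at least one move into one of the L cells above, so it is W.
Every move from (0,9) reaches a W position, so the mover loses.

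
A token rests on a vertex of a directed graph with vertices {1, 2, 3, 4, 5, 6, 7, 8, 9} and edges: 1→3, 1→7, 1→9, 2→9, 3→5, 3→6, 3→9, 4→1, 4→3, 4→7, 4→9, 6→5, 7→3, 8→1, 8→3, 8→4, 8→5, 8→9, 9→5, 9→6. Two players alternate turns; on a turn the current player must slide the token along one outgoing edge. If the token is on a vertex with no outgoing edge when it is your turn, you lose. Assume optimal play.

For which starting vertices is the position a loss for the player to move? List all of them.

2, 5, 7

Compute win/loss labels from the base case upward. A position with no move is L. Any other position is W if it can reach an L in one move, else L.
Every edge goes from a vertex to one that appears earlier in the order 5, 6, 9, 3, 7, 1, 2, 4, 8, so processing vertices in that order labels each vertex after all of its successors.
5: no outgoing edge → L
6: W (go to 5, an L position)
9: W (go to 5, an L position)
3: W (go to 5, an L position)
7: L (sole option 3(W) is W)
1: W (go to 7, an L position)
2: L (sole option 9(W) is W)
4: W (go to 7, an L position)
8: W (go to 5, an L position)
Reading off the rows marked L gives the requested list; there are 3 such vertices.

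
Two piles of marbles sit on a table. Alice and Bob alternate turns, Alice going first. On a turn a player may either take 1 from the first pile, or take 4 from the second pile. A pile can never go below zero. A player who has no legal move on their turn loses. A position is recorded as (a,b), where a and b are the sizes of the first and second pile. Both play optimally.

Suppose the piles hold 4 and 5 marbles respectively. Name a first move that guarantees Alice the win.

Move to (3,5).

Build the W/L table. Terminal = L. A non-terminal position is W if it has a move to some L; otherwise it is L.
No move ever increases a pile, so every position that can arise here has a ≤ 4 and b ≤ 5; it is enough to label the cells with 0 ≤ a ≤ 4 and 0 ≤ b ≤ 5.
Every move lowers a or b (never raises either), so fill the grid row by row in increasing a, and left to right within a row: each cell's successors are then already labelled.
      b=0  b=1  b=2  b=3  b=4  b=5
a=0:    L    L    L    L    W    W
a=1:    W    W    W    W    L    L
a=2:    L    L    L    L    W    W
a=3:    W    W    W    W    L    L
a=4:    L    L    L    L    W    W
Cells with no legal move (terminal, hence L): (0,0), (0,1), (0,2), (0,3).
The remaining L cells, each justified by listing all of its moves:
(1,4): only reaches (0,4)(W), (1,0)(W), all W → L
(1,5): only reaches (0,5)(W), (1,1)(W), all W → L
(2,0): only reaches (1,0)(W), which is W → L
(2,1): only reaches (1,1)(W), which is W → L
(2,2): only reaches (1,2)(W), which is W → L
(2,3): only reaches (1,3)(W), which is W → L
(3,4): only reaches (2,4)(W), (3,0)(W), all W → L
(3,5): only reaches (2,5)(W), (3,1)(W), all W → L
(4,0): only reaches (3,0)(W), which is W → L
(4,1): only reaches (3,1)(W), which is W → L
(4,2): only reaches (3,2)(W), which is W → L
(4,3): only reaches (3,3)(W), which is W → L
Every other cell has at least one move into one of the L cells above, so it is W.
From (4,5), the L positions reachable in one move are: (3,5), (4,1). Any move reaching one of these is winning.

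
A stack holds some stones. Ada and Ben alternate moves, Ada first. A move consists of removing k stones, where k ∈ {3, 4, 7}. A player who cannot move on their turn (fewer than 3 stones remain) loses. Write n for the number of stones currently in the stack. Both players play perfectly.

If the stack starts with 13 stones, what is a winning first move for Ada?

Positions with no move are L. A position that does have a move is losing for the player to move precisely when every available move leads to a winning position for the opponent. Fill in the labels:
n=0: no move → L
n=1: no move → L
n=2: no move → L
n=3: →0(L), so W
n=4: →1(L), so W
n=5: →2(L), so W
n=6: →2(L), so W
n=7: →0(L), so W
n=8: →1(L), so W
n=9: →2(L), so W
n=10: →7(W), 6(W), 3(W) — all W, so L
n=11: →8(W), 7(W), 4(W) — all W, so L
n=12: →9(W), 8(W), 5(W) — all W, so L
n=13: →10(L), so W
From 13, the L positions reachable in one move are: 10.

Remove 3, leaving 10.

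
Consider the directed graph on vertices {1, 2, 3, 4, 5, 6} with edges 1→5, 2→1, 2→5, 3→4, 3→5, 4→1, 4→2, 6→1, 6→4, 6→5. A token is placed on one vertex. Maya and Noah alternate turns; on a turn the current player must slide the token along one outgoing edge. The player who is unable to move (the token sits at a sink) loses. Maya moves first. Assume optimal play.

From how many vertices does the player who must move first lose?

Work bottom-up. With no move the player to move loses. Otherwise the position is W if at least one move leads to an L position for the opponent, and L if every move leads to a W.
Every edge goes from a vertex to one that appears earlier in the order 5, 1, 2, 4, 6, 3, so processing vertices in that order labels each vertex after all of its successors.
5: no outgoing edge → L
1: →5(L), so W
2: →5(L), so W
4: →2(W), 1(W) — all W, so L
6: →4(L), so W
3: →4(L), so W
The L vertices are 4, 5; that is 2 in all.

2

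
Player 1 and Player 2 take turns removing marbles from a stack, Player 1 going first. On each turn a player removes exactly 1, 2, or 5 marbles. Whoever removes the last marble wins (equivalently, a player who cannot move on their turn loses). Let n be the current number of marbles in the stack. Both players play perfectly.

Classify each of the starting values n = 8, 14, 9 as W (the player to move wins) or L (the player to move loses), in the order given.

8: W, 14: W, 9: L

Classify positions by backward induction: terminal positions (no move available) are L. From any other position, the mover wins iff some move reaches an L.
n=0: no move → L
n=1: →0(L), so W
n=2: →0(L), so W
n=3: →2(W), 1(W) — all W, so L
n=4: →3(L), so W
n=5: →3(L), so W
n=6: →5(W), 4(W), 1(W) — all W, so L
n=7: →6(L), so W
n=8: →6(L), so W
n=9: →8(W), 7(W), 4(W) — all W, so L
n=10: →9(L), so W
n=11: →9(L), so W
n=12: →11(W), 10(W), 7(W) — all W, so L
n=13: →12(L), so W
n=14: →12(L), so W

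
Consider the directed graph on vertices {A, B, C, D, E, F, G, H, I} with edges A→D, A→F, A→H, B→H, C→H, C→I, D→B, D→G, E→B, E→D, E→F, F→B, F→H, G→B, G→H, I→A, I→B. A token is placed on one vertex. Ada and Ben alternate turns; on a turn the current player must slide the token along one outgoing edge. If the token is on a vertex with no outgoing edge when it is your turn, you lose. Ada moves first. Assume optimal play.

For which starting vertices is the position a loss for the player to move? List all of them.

D, H, I

Positions with no move are L. A position that does have a move is losing for the player to move precisely when every available move leads to a winning position for the opponent. Fill in the labels:
Every edge goes from a vertex to one that appears earlier in the order H, B, G, D, F, E, A, I, C, so processing vertices in that order labels each vertex after all of its successors.
H: no outgoing edge → L
B: W (go to H, an L position)
G: W (go to H, an L position)
D: L (options G(W), B(W) are all W)
F: W (go to H, an L position)
E: W (go to D, an L position)
A: W (go to D, an L position)
I: L (options A(W), B(W) are all W)
C: W (go to I, an L position)
The losing starting vertices are exactly the entries labelled L in this table (3 of them).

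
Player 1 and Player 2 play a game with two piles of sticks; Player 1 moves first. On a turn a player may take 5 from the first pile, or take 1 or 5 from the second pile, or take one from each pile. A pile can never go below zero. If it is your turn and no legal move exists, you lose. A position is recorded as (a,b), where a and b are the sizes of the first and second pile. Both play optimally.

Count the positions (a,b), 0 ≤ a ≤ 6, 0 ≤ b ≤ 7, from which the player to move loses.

Use the standard recursion: the mover loses at a terminal position; elsewhere, the mover wins exactly when some move hands the opponent an L position.
Every move lowers a or b (never raises either), so fill the grid row by row in increasing a, and left to right within a row: each cell's successors are then already labelled.
      b=0  b=1  b=2  b=3  b=4  b=5  b=6  b=7
a=0:    L    W    L    W    L    W    L    W
a=1:    L    W    L    W    L    W    L    W
a=2:    L    W    L    W    L    W    L    W
a=3:    L    W    L    W    L    W    L    W
a=4:    L    W    L    W    L    W    L    W
a=5:    W    W    W    W    W    W    W    W
a=6:    W    L    W    L    W    L    W    L
Cells with no legal move (terminal, hence L): (0,0), (1,0), (2,0), (3,0), (4,0).
The remaining L cells, each justified by listing all of its moves:
(0,2): only reaches (0,1)(W), which is W → L
(0,4): only reaches (0,3)(W), which is W → L
(0,6): only reaches (0,5)(W), (0,1)(W), all W → L
(1,2): only reaches (1,1)(W), (0,1)(W), all W → L
(1,4): only reaches (1,3)(W), (0,3)(W), all W → L
(1,6): only reaches (1,5)(W), (1,1)(W), (0,5)(W), all W → L
(2,2): only reaches (2,1)(W), (1,1)(W), all W → L
(2,4): only reaches (2,3)(W), (1,3)(W), all W → L
(2,6): only reaches (2,5)(W), (2,1)(W), (1,5)(W), all W → L
(3,2): only reaches (3,1)(W), (2,1)(W), all W → L
(3,4): only reaches (3,3)(W), (2,3)(W), all W → L
(3,6): only reaches (3,5)(W), (3,1)(W), (2,5)(W), all W → L
(4,2): only reaches (4,1)(W), (3,1)(W), all W → L
(4,4): only reaches (4,3)(W), (3,3)(W), all W → L
(4,6): only reaches (4,5)(W), (4,1)(W), (3,5)(W), all W → L
(6,1): only reaches (1,1)(W), (6,0)(W), (5,0)(W), all W → L
(6,3): only reaches (1,3)(W), (6,2)(W), (5,2)(W), all W → L
(6,5): only reaches (1,5)(W), (6,4)(W), (6,0)(W), (5,4)(W), all W → L
(6,7): only reaches (1,7)(W), (6,6)(W), (6,2)(W), (5,6)(W), all W → L
Every other cell has at least one move into one of the L cells above, so it is W.
L cells per row: a=0: 4, a=1: 4, a=2: 4, a=3: 4, a=4: 4, a=5: 0, a=6: 4; total 24.

24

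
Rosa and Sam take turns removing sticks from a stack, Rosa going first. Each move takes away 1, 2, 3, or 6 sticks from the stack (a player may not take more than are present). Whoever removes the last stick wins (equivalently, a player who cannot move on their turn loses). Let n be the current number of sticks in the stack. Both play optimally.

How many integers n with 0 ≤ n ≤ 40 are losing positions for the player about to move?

Use the standard recursion: the mover loses at a terminal position; elsewhere, the mover wins exactly when some move hands the opponent an L position.
n=0: no move → L
n=1: can move to 0, which is L ⇒ W
n=2: can move to 0, which is L ⇒ W
n=3: can move to 0, which is L ⇒ W
n=4: moves to 3(W), 2(W), 1(W); every one is W ⇒ L
n=5: can move to 4, which is L ⇒ W
n=6: can move to 4, which is L ⇒ W
n=7: can move to 4, which is L ⇒ W
n=8: moves to 7(W), 6(W), 5(W), 2(W); every one is W ⇒ L
n=9: can move to 8, which is L ⇒ W
n=10: can move to 8, which is L ⇒ W
n=11: can move to 8, which is L ⇒ W
n=12: moves to 11(W), 10(W), 9(W), 6(W); every one is W ⇒ L
n=13: can move to 12, which is L ⇒ W
n=14: can move to 12, which is L ⇒ W
n=15: can move to 12, which is L ⇒ W
n=16: moves to 15(W), 14(W), 13(W), 10(W); every one is W ⇒ L
n=17: can move to 16, which is L ⇒ W
n=18: can move to 16, which is L ⇒ W
n=19: can move to 16, which is L ⇒ W
n=20: moves to 19(W), 18(W), 17(W), 14(W); every one is W ⇒ L
n=21: can move to 20, which is L ⇒ W
n=22: can move to 20, which is L ⇒ W
n=23: can move to 20, which is L ⇒ W
n=24: moves to 23(W), 22(W), 21(W), 18(W); every one is W ⇒ L
n=25: can move to 24, which is L ⇒ W
n=26: can move to 24, which is L ⇒ W
n=27: can move to 24, which is L ⇒ W
n=28: moves to 27(W), 26(W), 25(W), 22(W); every one is W ⇒ L
n=29: can move to 28, which is L ⇒ W
n=30: can move to 28, which is L ⇒ W
n=31: can move to 28, which is L ⇒ W
n=32: moves to 31(W), 30(W), 29(W), 26(W); every one is W ⇒ L
n=33: can move to 32, which is L ⇒ W
n=34: can move to 32, which is L ⇒ W
n=35: can move to 32, which is L ⇒ W
n=36: moves to 35(W), 34(W), 33(W), 30(W); every one is W ⇒ L
n=37: can move to 36, which is L ⇒ W
n=38: can move to 36, which is L ⇒ W
n=39: can move to 36, which is L ⇒ W
n=40: moves to 39(W), 38(W), 37(W), 34(W); every one is W ⇒ L
L entries with 0 ≤ n ≤ 40: n = 0, 4, 8, 12, 16, 20, 24, 28, 32, 36, 40; that makes 11.

11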